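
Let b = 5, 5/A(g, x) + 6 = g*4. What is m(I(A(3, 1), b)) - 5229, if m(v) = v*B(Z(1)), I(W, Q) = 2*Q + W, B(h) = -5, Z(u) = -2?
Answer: -31699/6 ≈ -5283.2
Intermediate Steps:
A(g, x) = 5/(-6 + 4*g) (A(g, x) = 5/(-6 + g*4) = 5/(-6 + 4*g))
I(W, Q) = W + 2*Q
m(v) = -5*v (m(v) = v*(-5) = -5*v)
m(I(A(3, 1), b)) - 5229 = -5*(5/(2*(-3 + 2*3)) + 2*5) - 5229 = -5*(5/(2*(-3 + 6)) + 10) - 5229 = -5*((5/2)/3 + 10) - 5229 = -5*((5/2)*(1/3) + 10) - 5229 = -5*(5/6 + 10) - 5229 = -5*65/6 - 5229 = -325/6 - 5229 = -31699/6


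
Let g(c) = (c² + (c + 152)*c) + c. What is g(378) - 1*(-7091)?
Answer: 350693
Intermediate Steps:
g(c) = c + c² + c*(152 + c) (g(c) = (c² + (152 + c)*c) + c = (c² + c*(152 + c)) + c = c + c² + c*(152 + c))
g(378) - 1*(-7091) = 378*(153 + 2*378) - 1*(-7091) = 378*(153 + 756) + 7091 = 378*909 + 7091 = 343602 + 7091 = 350693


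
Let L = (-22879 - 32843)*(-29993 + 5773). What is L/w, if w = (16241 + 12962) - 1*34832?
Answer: -1349586840/5629 ≈ -2.3976e+5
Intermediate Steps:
w = -5629 (w = 29203 - 34832 = -5629)
L = 1349586840 (L = -55722*(-24220) = 1349586840)
L/w = 1349586840/(-5629) = 1349586840*(-1/5629) = -1349586840/5629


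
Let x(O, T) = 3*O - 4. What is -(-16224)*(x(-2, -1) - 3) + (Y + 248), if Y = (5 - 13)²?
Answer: -210600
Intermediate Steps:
x(O, T) = -4 + 3*O
Y = 64 (Y = (-8)² = 64)
-(-16224)*(x(-2, -1) - 3) + (Y + 248) = -(-16224)*((-4 + 3*(-2)) - 3) + (64 + 248) = -(-16224)*((-4 - 6) - 3) + 312 = -(-16224)*(-10 - 3) + 312 = -(-16224)*(-13) + 312 = -1248*169 + 312 = -210912 + 312 = -210600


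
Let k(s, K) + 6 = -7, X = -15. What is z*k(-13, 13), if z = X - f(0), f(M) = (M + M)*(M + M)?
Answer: 195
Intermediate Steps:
k(s, K) = -13 (k(s, K) = -6 - 7 = -13)
f(M) = 4*M² (f(M) = (2*M)*(2*M) = 4*M²)
z = -15 (z = -15 - 4*0² = -15 - 4*0 = -15 - 1*0 = -15 + 0 = -15)
z*k(-13, 13) = -15*(-13) = 195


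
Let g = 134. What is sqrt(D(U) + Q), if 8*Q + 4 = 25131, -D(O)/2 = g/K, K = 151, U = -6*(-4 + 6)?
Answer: 3*sqrt(127243774)/604 ≈ 56.028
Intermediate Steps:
U = -12 (U = -6*2 = -12)
D(O) = -268/151
Q = 25127/8 (Q = -1/2 + (1/8)*25131 = -1/2 + 25131/8 = 25127/8 ≈ 3140.9)
sqrt(D(U) + Q) = sqrt(-268/151 + 25127/8) = sqrt(3792033/1208) = 3*sqrt(127243774)/604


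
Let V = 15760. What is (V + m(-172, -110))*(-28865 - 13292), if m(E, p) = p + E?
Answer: -652506046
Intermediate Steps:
m(E, p) = E + p
(V + m(-172, -110))*(-28865 - 13292) = (15760 + (-172 - 110))*(-28865 - 13292) = (15760 - 282)*(-42157) = 15478*(-42157) = -652506046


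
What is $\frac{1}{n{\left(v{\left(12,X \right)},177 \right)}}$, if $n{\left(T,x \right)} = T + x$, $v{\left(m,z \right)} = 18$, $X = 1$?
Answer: $\frac{1}{195} \approx 0.0051282$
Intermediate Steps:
$\frac{1}{n{\left(v{\left(12,X \right)},177 \right)}} = \frac{1}{18 + 177} = \frac{1}{195}$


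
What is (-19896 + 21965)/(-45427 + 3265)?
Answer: -2069/42162 ≈ -0.049073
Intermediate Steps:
(-19896 + 21965)/(-45427 + 3265) = 2069/(-42162) = 2069*(-1/42162) = -2069/42162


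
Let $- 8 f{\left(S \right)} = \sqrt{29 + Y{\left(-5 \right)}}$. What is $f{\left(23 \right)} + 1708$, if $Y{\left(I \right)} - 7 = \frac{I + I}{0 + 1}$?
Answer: $1708 - \frac{\sqrt{26}}{8} \approx 1707.4$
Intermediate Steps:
$Y{\left(I \right)} = 7 + 2 I$ ($Y{\left(I \right)} = 7 + \frac{I + I}{0 + 1} = 7 + \frac{2 I}{1} = 7 + 2 I 1 = 7 + 2 I$)
$f{\left(S \right)} = - \frac{\sqrt{26}}{8}$ ($f{\left(S \right)} = - \frac{\sqrt{29 + \left(7 + 2 \left(-5\right)\right)}}{8} = - \frac{\sqrt{29 + \left(7 - 10\right)}}{8} = - \frac{\sqrt{29 - 3}}{8} = - \frac{\sqrt{26}}{8}$)
$f{\left(23 \right)} + 1708 = - \frac{\sqrt{26}}{8} + 1708 = 1708 - \frac{\sqrt{26}}{8}$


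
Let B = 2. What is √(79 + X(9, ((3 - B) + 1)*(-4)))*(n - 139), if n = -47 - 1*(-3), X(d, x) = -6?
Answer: -183*√73 ≈ -1563.6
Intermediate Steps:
n = -44 (n = -47 + 3 = -44)
√(79 + X(9, ((3 - B) + 1)*(-4)))*(n - 139) = √(79 - 6)*(-44 - 139) = √73*(-183) = -183*√73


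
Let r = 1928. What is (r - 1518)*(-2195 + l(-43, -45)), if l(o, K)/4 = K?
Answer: -973750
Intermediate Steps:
l(o, K) = 4*K
(r - 1518)*(-2195 + l(-43, -45)) = (1928 - 1518)*(-2195 + 4*(-45)) = 410*(-2195 - 180) = 410*(-2375) = -973750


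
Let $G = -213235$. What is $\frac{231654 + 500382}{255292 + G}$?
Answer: $\frac{244012}{14019} \approx 17.406$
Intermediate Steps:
$\frac{231654 + 500382}{255292 + G} = \frac{231654 + 500382}{255292 - 213235} = \frac{732036}{42057} = 732036 \cdot \frac{1}{42057} = \frac{244012}{14019}$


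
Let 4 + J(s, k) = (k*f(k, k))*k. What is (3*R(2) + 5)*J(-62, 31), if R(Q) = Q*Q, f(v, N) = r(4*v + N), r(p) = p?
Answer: 2532167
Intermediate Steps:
f(v, N) = N + 4*v (f(v, N) = 4*v + N = N + 4*v)
R(Q) = Q**2
J(s, k) = -4 + 5*k**3 (J(s, k) = -4 + (k*(k + 4*k))*k = -4 + (k*(5*k))*k = -4 + (5*k**2)*k = -4 + 5*k**3)
(3*R(2) + 5)*J(-62, 31) = (3*2**2 + 5)*(-4 + 5*31**3) = (3*4 + 5)*(-4 + 5*29791) = (12 + 5)*(-4 + 148955) = 17*148951 = 2532167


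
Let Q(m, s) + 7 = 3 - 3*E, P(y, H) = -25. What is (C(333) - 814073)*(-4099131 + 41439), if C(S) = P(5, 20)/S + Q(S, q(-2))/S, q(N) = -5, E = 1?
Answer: 366661625728324/111 ≈ 3.3033e+12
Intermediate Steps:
Q(m, s) = -7 (Q(m, s) = -7 + (3 - 3*1) = -7 + (3 - 3) = -7 + 0 = -7)
C(S) = -32/S (C(S) = -25/S - 7/S = -32/S)
(C(333) - 814073)*(-4099131 + 41439) = (-32/333 - 814073)*(-4099131 + 41439) = (-32*1/333 - 814073)*(-4057692) = (-32/333 - 814073)*(-4057692) = -271086341/333*(-4057692) = 366661625728324/111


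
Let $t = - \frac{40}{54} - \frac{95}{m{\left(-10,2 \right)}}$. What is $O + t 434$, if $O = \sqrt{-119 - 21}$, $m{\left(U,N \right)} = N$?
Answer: $- \frac{565285}{27} + 2 i \sqrt{35} \approx -20936.0 + 11.832 i$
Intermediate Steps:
$O = 2 i \sqrt{35}$ ($O = \sqrt{-140} = 2 i \sqrt{35} \approx 11.832 i$)
$t = - \frac{2605}{54}$ ($t = - \frac{40}{54} - \frac{95}{2} = \left(-40\right) \frac{1}{54} - \frac{95}{2} = - \frac{20}{27} - \frac{95}{2} = - \frac{2605}{54} \approx -48.241$)
$O + t 434 = 2 i \sqrt{35} - \frac{565285}{27} = - \frac{565285}{27} + 2 i \sqrt{35}$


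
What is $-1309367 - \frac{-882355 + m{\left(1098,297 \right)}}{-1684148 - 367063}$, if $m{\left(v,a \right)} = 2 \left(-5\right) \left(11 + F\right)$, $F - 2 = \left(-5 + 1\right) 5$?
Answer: $- \frac{895262958574}{683737} \approx -1.3094 \cdot 10^{6}$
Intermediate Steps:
$F = -18$ ($F = 2 + \left(-5 + 1\right) 5 = 2 - 20 = -18$)
$m{\left(v,a \right)} = 70$ ($m{\left(v,a \right)} = 2 \left(-5\right) \left(11 - 18\right) = \left(-10\right) \left(-7\right) = 70$)
$-1309367 - \frac{-882355 + m{\left(1098,297 \right)}}{-1684148 - 367063} = -1309367 - \frac{-882355 + 70}{-1684148 - 367063} = -1309367 - - \frac{882285}{-2051211} = -1309367 - \left(-882285\right) \left(- \frac{1}{2051211}\right) = -1309367 - \frac{294095}{683737} = - \frac{895262958574}{683737}$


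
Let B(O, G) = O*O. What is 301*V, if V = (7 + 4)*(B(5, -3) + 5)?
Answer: 99330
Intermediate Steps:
B(O, G) = O²
V = 330 (V = (7 + 4)*(5² + 5) = 11*(25 + 5) = 11*30 = 330)
301*V = 301*330 = 99330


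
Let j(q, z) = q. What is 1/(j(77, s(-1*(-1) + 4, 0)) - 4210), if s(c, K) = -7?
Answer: -1/4133 ≈ -0.00024196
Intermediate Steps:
1/(j(77, s(-1*(-1) + 4, 0)) - 4210) = 1/(77 - 4210) = 1/(-4133) = -1/4133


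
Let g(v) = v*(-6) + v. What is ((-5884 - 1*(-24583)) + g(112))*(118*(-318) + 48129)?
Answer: 192364095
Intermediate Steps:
g(v) = -5*v (g(v) = -6*v + v = -5*v)
((-5884 - 1*(-24583)) + g(112))*(118*(-318) + 48129) = ((-5884 - 1*(-24583)) - 5*112)*(118*(-318) + 48129) = ((-5884 + 24583) - 560)*(-37524 + 48129) = (18699 - 560)*10605 = 18139*10605 = 192364095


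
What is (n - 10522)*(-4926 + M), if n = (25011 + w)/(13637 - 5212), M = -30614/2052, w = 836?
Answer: 449258875434149/8644050 ≈ 5.1973e+7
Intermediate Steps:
M = -15307/1026 (M = -30614*1/2052 = -15307/1026 ≈ -14.919)
n = 25847/8425 (n = (25011 + 836)/(13637 - 5212) = 25847/8425 ≈ 3.0679)
(n - 10522)*(-4926 + M) = (25847/8425 - 10522)*(-4926 - 15307/1026) = -88622003/8425*(-5069383/1026) = 449258875434149/8644050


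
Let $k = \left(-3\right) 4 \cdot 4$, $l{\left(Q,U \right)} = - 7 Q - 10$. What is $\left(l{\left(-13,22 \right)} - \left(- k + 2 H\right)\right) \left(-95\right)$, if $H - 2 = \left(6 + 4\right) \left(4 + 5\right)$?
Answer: $14345$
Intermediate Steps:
$l{\left(Q,U \right)} = -10 - 7 Q$
$H = 92$ ($H = 2 + \left(6 + 4\right) \left(4 + 5\right) = 2 + 10 \cdot 9 = 2 + 90 = 92$)
$k = -48$ ($k = \left(-12\right) 4 = -48$)
$\left(l{\left(-13,22 \right)} - \left(- k + 2 H\right)\right) \left(-95\right) = \left(\left(-10 - -91\right) - 232\right) \left(-95\right) = \left(\left(-10 + 91\right) - 232\right) \left(-95\right) = \left(81 - 232\right) \left(-95\right) = \left(-151\right) \left(-95\right) = 14345$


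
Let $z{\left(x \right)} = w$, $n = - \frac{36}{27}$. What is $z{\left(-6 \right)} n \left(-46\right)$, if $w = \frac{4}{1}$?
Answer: $\frac{736}{3} \approx 245.33$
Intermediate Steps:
$n = - \frac{4}{3}$ ($n = \left(-36\right) \frac{1}{27} = - \frac{4}{3} \approx -1.3333$)
$w = 4$ ($w = 4 \cdot 1 = 4$)
$z{\left(x \right)} = 4$
$z{\left(-6 \right)} n \left(-46\right) = 4 \left(- \frac{4}{3}\right) \left(-46\right) = \left(- \frac{16}{3}\right) \left(-46\right) = \frac{736}{3}$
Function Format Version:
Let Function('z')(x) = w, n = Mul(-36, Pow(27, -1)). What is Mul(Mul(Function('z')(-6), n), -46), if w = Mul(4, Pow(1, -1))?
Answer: Rational(736, 3) ≈ 245.33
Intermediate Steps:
n = Rational(-4, 3) (n = Mul(-36, Rational(1, 27)) = Rational(-4, 3) ≈ -1.3333)
w = 4 (w = Mul(4, 1) = 4)
Function('z')(x) = 4
Mul(Mul(Function('z')(-6), n), -46) = Mul(Mul(4, Rational(-4, 3)), -46) = Mul(Rational(-16, 3), -46) = Rational(736, 3)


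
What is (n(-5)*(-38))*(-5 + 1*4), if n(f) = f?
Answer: -190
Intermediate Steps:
(n(-5)*(-38))*(-5 + 1*4) = (-5*(-38))*(-5 + 1*4) = 190*(-5 + 4) = 190*(-1) = -190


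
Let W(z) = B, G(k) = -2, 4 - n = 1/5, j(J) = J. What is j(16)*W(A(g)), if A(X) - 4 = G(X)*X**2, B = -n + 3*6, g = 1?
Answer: 1136/5 ≈ 227.20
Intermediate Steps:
n = 19/5 (n = 4 - 1/5 = 19/5 ≈ 3.8000)
B = 71/5 (B = -1*19/5 + 3*6 = -19/5 + 18 = 71/5 ≈ 14.200)
A(X) = 4 - 2*X**2
W(z) = 71/5
j(16)*W(A(g)) = 16*(71/5) = 1136/5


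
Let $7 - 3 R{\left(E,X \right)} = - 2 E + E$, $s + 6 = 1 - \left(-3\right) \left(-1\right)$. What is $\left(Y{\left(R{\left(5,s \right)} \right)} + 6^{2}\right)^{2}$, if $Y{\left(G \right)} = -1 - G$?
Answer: $961$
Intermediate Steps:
$s = -8$ ($s = -6 + \left(1 - \left(-3\right) \left(-1\right)\right) = -6 + \left(1 - 3\right) = -6 - 2 = -8$)
$R{\left(E,X \right)} = \frac{7}{3} + \frac{E}{3}$ ($R{\left(E,X \right)} = \frac{7}{3} - \frac{- 2 E + E}{3} = \frac{7}{3} - \frac{\left(-1\right) E}{3} = \frac{7}{3} + \frac{E}{3}$)
$\left(Y{\left(R{\left(5,s \right)} \right)} + 6^{2}\right)^{2} = \left(\left(-1 - \left(\frac{7}{3} + \frac{1}{3} \cdot 5\right)\right) + 6^{2}\right)^{2} = \left(\left(-1 - \left(\frac{7}{3} + \frac{5}{3}\right)\right) + 36\right)^{2} = \left(\left(-1 - 4\right) + 36\right)^{2} = \left(-5 + 36\right)^{2} = 31^{2} = 961$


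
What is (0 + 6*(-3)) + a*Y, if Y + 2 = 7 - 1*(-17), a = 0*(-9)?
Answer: -18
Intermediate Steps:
a = 0
Y = 22 (Y = -2 + (7 - 1*(-17)) = -2 + (7 + 17) = -2 + 24 = 22)
(0 + 6*(-3)) + a*Y = (0 + 6*(-3)) + 0*22 = (0 - 18) + 0 = -18 + 0 = -18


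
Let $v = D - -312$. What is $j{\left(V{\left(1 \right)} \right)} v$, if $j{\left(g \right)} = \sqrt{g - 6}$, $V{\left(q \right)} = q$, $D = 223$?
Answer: $535 i \sqrt{5} \approx 1196.3 i$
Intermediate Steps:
$v = 535$ ($v = 223 - -312 = 223 + 312 = 535$)
$j{\left(g \right)} = \sqrt{-6 + g}$
$j{\left(V{\left(1 \right)} \right)} v = \sqrt{-6 + 1} \cdot 535 = \sqrt{-5} \cdot 535 = i \sqrt{5} \cdot 535 = 535 i \sqrt{5}$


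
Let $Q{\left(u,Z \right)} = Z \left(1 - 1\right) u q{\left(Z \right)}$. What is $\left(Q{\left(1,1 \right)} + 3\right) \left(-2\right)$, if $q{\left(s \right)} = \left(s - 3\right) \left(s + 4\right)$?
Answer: $-6$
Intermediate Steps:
$q{\left(s \right)} = \left(-3 + s\right) \left(4 + s\right)$
$Q{\left(u,Z \right)} = 0$ ($Q{\left(u,Z \right)} = Z \left(1 - 1\right) u \left(-12 + Z + Z^{2}\right) = Z 0 u \left(-12 + Z + Z^{2}\right) = Z 0 \left(-12 + Z + Z^{2}\right) = 0 \left(-12 + Z + Z^{2}\right) = 0$)
$\left(Q{\left(1,1 \right)} + 3\right) \left(-2\right) = \left(0 + 3\right) \left(-2\right) = 3 \left(-2\right) = -6$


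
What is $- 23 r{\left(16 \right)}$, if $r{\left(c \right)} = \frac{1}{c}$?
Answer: $- \frac{23}{16} \approx -1.4375$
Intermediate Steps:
$- 23 r{\left(16 \right)} = - \frac{23}{16}$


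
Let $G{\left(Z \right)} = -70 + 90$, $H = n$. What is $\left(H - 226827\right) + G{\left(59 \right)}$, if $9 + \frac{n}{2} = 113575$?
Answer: $325$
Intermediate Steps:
$n = 227132$ ($n = -18 + 2 \cdot 113575 = -18 + 227150 = 227132$)
$H = 227132$
$G{\left(Z \right)} = 20$
$\left(H - 226827\right) + G{\left(59 \right)} = \left(227132 - 226827\right) + 20 = 305 + 20 = 325$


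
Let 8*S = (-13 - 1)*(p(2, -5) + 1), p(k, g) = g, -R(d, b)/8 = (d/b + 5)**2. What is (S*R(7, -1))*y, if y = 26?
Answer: -5824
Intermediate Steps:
R(d, b) = -8*(5 + d/b)**2 (R(d, b) = -8*(d/b + 5)**2 = -8*(5 + d/b)**2)
S = 7 (S = ((-13 - 1)*(-5 + 1))/8 = (-14*(-4))/8 = (1/8)*56 = 7)
(S*R(7, -1))*y = (7*(-8*(7 + 5*(-1))**2/(-1)**2))*26 = (7*(-8*1*(7 - 5)**2))*26 = (7*(-8*1*2**2))*26 = (7*(-8*1*4))*26 = (7*(-32))*26 = -224*26 = -5824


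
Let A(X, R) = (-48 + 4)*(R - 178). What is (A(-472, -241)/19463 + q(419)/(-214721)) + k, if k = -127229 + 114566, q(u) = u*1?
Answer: -52916180562290/4179114823 ≈ -12662.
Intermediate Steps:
q(u) = u
A(X, R) = 7832 - 44*R (A(X, R) = -44*(-178 + R) = 7832 - 44*R)
k = -12663
(A(-472, -241)/19463 + q(419)/(-214721)) + k = ((7832 - 44*(-241))/19463 + 419/(-214721)) - 12663 = ((7832 + 10604)*(1/19463) + 419*(-1/214721)) - 12663 = (18436*(1/19463) - 419/214721) - 12663 = (18436/19463 - 419/214721) - 12663 = 3950441359/4179114823 - 12663 = -52916180562290/4179114823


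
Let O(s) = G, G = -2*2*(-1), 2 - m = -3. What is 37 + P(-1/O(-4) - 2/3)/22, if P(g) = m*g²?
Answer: 10711/288 ≈ 37.191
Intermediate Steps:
m = 5 (m = 2 - 1*(-3) = 2 + 3 = 5)
G = 4 (G = -4*(-1) = 4)
O(s) = 4
P(g) = 5*g²
37 + P(-1/O(-4) - 2/3)/22 = 37 + (5*(-1/4 - 2/3)²)/22 = 37 + (5*(-1*¼ - 2*⅓)²)*(1/22) = 37 + (5*(-¼ - ⅔)²)*(1/22) = 37 + (5*(-11/12)²)*(1/22) = 37 + (5*(121/144))*(1/22) = 37 + (605/144)*(1/22) = 37 + 55/288 = 10711/288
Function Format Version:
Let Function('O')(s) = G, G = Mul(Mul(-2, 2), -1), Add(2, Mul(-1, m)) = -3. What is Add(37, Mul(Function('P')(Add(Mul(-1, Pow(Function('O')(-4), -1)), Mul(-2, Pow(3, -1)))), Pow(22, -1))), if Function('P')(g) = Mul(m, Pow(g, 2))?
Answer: Rational(10711, 288) ≈ 37.191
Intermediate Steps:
m = 5 (m = Add(2, Mul(-1, -3)) = Add(2, 3) = 5)
G = 4 (G = Mul(-4, -1) = 4)
Function('O')(s) = 4
Function('P')(g) = Mul(5, Pow(g, 2))
Add(37, Mul(Function('P')(Add(Mul(-1, Pow(Function('O')(-4), -1)), Mul(-2, Pow(3, -1)))), Pow(22, -1))) = Add(37, Mul(Mul(5, Pow(Add(Mul(-1, Pow(4, -1)), Mul(-2, Pow(3, -1))), 2)), Pow(22, -1))) = Add(37, Mul(Mul(5, Pow(Add(Mul(-1, Rational(1, 4)), Mul(-2, Rational(1, 3))), 2)), Rational(1, 22))) = Add(37, Mul(Mul(5, Pow(Add(Rational(-1, 4), Rational(-2, 3)), 2)), Rational(1, 22))) = Add(37, Mul(Mul(5, Pow(Rational(-11, 12), 2)), Rational(1, 22))) = Add(37, Mul(Mul(5, Rational(121, 144)), Rational(1, 22))) = Add(37, Mul(Rational(605, 144), Rational(1, 22))) = Add(37, Rational(55, 288)) = Rational(10711, 288)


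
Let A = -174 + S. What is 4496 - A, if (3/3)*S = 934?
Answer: 3736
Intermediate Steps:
S = 934
A = 760 (A = -174 + 934 = 760)
4496 - A = 4496 - 1*760 = 4496 - 760 = 3736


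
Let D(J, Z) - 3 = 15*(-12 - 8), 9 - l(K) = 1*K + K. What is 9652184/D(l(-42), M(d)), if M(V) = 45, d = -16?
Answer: -9652184/297 ≈ -32499.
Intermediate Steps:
l(K) = 9 - 2*K (l(K) = 9 - (1*K + K) = 9 - (K + K) = 9 - 2*K)
D(J, Z) = -297 (D(J, Z) = 3 + 15*(-12 - 8) = 3 + 15*(-20) = 3 - 300 = -297)
9652184/D(l(-42), M(d)) = 9652184/(-297) = 9652184*(-1/297) = -9652184/297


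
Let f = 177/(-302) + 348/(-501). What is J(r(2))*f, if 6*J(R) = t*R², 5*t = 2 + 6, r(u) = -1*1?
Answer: -129182/378255 ≈ -0.34152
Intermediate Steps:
r(u) = -1
f = -64591/50434 (f = 177*(-1/302) + 348*(-1/501) = -177/302 - 116/167 = -64591/50434 ≈ -1.2807)
t = 8/5 (t = (2 + 6)/5 = (⅕)*8 = 8/5 ≈ 1.6000)
J(R) = 4*R²/15 (J(R) = (8*R²/5)/6 = 4*R²/15)
J(r(2))*f = ((4/15)*(-1)²)*(-64591/50434) = ((4/15)*1)*(-64591/50434) = (4/15)*(-64591/50434) = -129182/378255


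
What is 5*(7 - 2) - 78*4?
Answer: -287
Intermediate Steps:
5*(7 - 2) - 78*4 = 5*5 - 312 = 25 - 312 = -287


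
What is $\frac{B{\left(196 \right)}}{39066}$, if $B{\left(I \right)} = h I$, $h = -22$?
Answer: $- \frac{2156}{19533} \approx -0.11038$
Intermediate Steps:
$B{\left(I \right)} = - 22 I$
$\frac{B{\left(196 \right)}}{39066} = \frac{\left(-22\right) 196}{39066} = \left(-4312\right) \frac{1}{39066} = - \frac{2156}{19533}$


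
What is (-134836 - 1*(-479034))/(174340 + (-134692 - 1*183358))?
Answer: -172099/71855 ≈ -2.3951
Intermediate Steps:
(-134836 - 1*(-479034))/(174340 + (-134692 - 1*183358)) = (-134836 + 479034)/(174340 + (-134692 - 183358)) = 344198/(174340 - 318050) = 344198/(-143710) = 344198*(-1/143710) = -172099/71855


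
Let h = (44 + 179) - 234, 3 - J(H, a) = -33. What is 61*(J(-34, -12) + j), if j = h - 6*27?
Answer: -8357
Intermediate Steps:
J(H, a) = 36 (J(H, a) = 3 - 1*(-33) = 3 + 33 = 36)
h = -11 (h = 223 - 234 = -11)
j = -173 (j = -11 - 6*27 = -11 - 162 = -173)
61*(J(-34, -12) + j) = 61*(36 - 173) = 61*(-137) = -8357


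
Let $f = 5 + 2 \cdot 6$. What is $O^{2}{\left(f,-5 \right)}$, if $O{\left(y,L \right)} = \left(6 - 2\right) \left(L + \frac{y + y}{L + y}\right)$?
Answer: $\frac{676}{9} \approx 75.111$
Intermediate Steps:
$f = 17$ ($f = 5 + 12 = 17$)
$O{\left(y,L \right)} = 4 L + \frac{8 y}{L + y}$ ($O{\left(y,L \right)} = 4 \left(L + \frac{2 y}{L + y}\right) = 4 L + \frac{8 y}{L + y}$)
$O^{2}{\left(f,-5 \right)} = \left(\frac{4 \left(\left(-5\right)^{2} + 2 \cdot 17 - 85\right)}{-5 + 17}\right)^{2} = \left(\frac{4 \left(25 + 34 - 85\right)}{12}\right)^{2} = \left(4 \cdot \frac{1}{12} \left(-26\right)\right)^{2} = \left(- \frac{26}{3}\right)^{2} = \frac{676}{9}$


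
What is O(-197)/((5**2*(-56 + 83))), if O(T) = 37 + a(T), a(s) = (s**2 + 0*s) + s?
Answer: 12883/225 ≈ 57.258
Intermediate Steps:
a(s) = s + s**2 (a(s) = (s**2 + 0) + s = s**2 + s = s + s**2)
O(T) = 37 + T*(1 + T)
O(-197)/((5**2*(-56 + 83))) = (37 - 197*(1 - 197))/((5**2*(-56 + 83))) = (37 - 197*(-196))/((25*27)) = (37 + 38612)/675 = 38649*(1/675) = 12883/225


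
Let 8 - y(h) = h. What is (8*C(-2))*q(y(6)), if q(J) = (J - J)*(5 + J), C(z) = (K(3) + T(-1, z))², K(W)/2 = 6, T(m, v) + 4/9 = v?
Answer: 0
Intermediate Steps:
T(m, v) = -4/9 + v
y(h) = 8 - h
K(W) = 12 (K(W) = 2*6 = 12)
C(z) = (104/9 + z)² (C(z) = (12 + (-4/9 + z))² = (104/9 + z)²)
q(J) = 0 (q(J) = 0*(5 + J) = 0)
(8*C(-2))*q(y(6)) = (8*((104 + 9*(-2))²/81))*0 = (8*((104 - 18)²/81))*0 = (8*((1/81)*86²))*0 = (8*((1/81)*7396))*0 = (8*(7396/81))*0 = (59168/81)*0 = 0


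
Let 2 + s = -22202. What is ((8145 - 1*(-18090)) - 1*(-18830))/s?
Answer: -45065/22204 ≈ -2.0296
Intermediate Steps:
s = -22204 (s = -2 - 22202 = -22204)
((8145 - 1*(-18090)) - 1*(-18830))/s = ((8145 - 1*(-18090)) - 1*(-18830))/(-22204) = ((8145 + 18090) + 18830)*(-1/22204) = (26235 + 18830)*(-1/22204) = 45065*(-1/22204) = -45065/22204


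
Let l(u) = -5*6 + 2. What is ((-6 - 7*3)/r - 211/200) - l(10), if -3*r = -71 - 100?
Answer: 100591/3800 ≈ 26.471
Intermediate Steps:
l(u) = -28 (l(u) = -30 + 2 = -28)
r = 57 (r = -(-71 - 100)/3 = -1/3*(-171) = 57)
((-6 - 7*3)/r - 211/200) - l(10) = ((-6 - 7*3)/57 - 211/200) - 1*(-28) = ((-6 - 21)*(1/57) - 211*1/200) + 28 = (-27*1/57 - 211/200) + 28 = (-9/19 - 211/200) + 28 = -5809/3800 + 28 = 100591/3800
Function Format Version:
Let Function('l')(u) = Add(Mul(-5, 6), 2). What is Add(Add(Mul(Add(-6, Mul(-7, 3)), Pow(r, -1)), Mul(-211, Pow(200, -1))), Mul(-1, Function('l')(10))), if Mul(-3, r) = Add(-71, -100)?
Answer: Rational(100591, 3800) ≈ 26.471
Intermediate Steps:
Function('l')(u) = -28 (Function('l')(u) = Add(-30, 2) = -28)
r = 57 (r = Mul(Rational(-1, 3), Add(-71, -100)) = Mul(Rational(-1, 3), -171) = 57)
Add(Add(Mul(Add(-6, Mul(-7, 3)), Pow(r, -1)), Mul(-211, Pow(200, -1))), Mul(-1, Function('l')(10))) = Add(Add(Mul(Add(-6, Mul(-7, 3)), Pow(57, -1)), Mul(-211, Pow(200, -1))), Mul(-1, -28)) = Add(Add(Mul(Add(-6, -21), Rational(1, 57)), Mul(-211, Rational(1, 200))), 28) = Add(Add(Mul(-27, Rational(1, 57)), Rational(-211, 200)), 28) = Add(Add(Rational(-9, 19), Rational(-211, 200)), 28) = Add(Rational(-5809, 3800), 28) = Rational(100591, 3800)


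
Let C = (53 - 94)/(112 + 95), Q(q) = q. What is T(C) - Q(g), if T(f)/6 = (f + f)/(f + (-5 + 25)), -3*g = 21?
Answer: 28201/4099 ≈ 6.8800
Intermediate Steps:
g = -7 (g = -⅓*21 = -7)
C = -41/207 ≈ -0.19807
T(f) = 12*f/(20 + f) (T(f) = 6*((f + f)/(f + (-5 + 25))) = 6*((2*f)/(f + 20)) = 6*((2*f)/(20 + f)) = 6*(2*f/(20 + f)) = 12*f/(20 + f))
T(C) - Q(g) = 12*(-41/207)/(20 - 41/207) - 1*(-7) = 12*(-41/207)/(4099/207) + 7 = 12*(-41/207)*(207/4099) + 7 = -492/4099 + 7 = 28201/4099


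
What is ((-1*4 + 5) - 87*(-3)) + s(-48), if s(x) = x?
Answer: 214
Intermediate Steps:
((-1*4 + 5) - 87*(-3)) + s(-48) = ((-1*4 + 5) - 87*(-3)) - 48 = ((-4 + 5) + 261) - 48 = (1 + 261) - 48 = 262 - 48 = 214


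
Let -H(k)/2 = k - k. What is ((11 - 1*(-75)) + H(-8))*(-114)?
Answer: -9804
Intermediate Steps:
H(k) = 0 (H(k) = -2*(k - k) = -2*0 = 0)
((11 - 1*(-75)) + H(-8))*(-114) = ((11 - 1*(-75)) + 0)*(-114) = ((11 + 75) + 0)*(-114) = (86 + 0)*(-114) = 86*(-114) = -9804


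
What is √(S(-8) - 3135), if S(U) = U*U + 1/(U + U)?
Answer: I*√49137/4 ≈ 55.417*I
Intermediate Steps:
S(U) = U² + 1/(2*U)
√(S(-8) - 3135) = √((½ + (-8)³)/(-8) - 3135) = √(-(½ - 512)/8 - 3135) = √(-⅛*(-1023/2) - 3135) = √(1023/16 - 3135) = √(-49137/16) = I*√49137/4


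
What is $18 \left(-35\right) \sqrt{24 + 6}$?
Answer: $- 630 \sqrt{30} \approx -3450.7$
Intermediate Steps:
$18 \left(-35\right) \sqrt{24 + 6} = - 630 \sqrt{30}$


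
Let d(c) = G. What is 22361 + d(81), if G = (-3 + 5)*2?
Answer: 22365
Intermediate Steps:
G = 4 (G = 2*2 = 4)
d(c) = 4
22361 + d(81) = 22361 + 4 = 22365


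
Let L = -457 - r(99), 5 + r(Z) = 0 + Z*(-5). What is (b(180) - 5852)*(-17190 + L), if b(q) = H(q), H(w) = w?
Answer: 97257784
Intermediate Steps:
r(Z) = -5 - 5*Z (r(Z) = -5 + (0 + Z*(-5)) = -5 + (0 - 5*Z) = -5 - 5*Z)
L = 43 (L = -457 - (-5 - 5*99) = -457 - (-5 - 495) = -457 - 1*(-500) = -457 + 500 = 43)
b(q) = q
(b(180) - 5852)*(-17190 + L) = (180 - 5852)*(-17190 + 43) = -5672*(-17147) = 97257784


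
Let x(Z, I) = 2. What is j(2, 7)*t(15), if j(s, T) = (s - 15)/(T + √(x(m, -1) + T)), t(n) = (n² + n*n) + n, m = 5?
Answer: -1209/2 ≈ -604.50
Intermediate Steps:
t(n) = n + 2*n² (t(n) = (n² + n²) + n = 2*n² + n = n + 2*n²)
j(s, T) = (-15 + s)/(T + √(2 + T)) (j(s, T) = (s - 15)/(T + √(2 + T)) = (-15 + s)/(T + √(2 + T)))
j(2, 7)*t(15) = ((-15 + 2)/(7 + √(2 + 7)))*(15*(1 + 2*15)) = (-13/(7 + √9))*(15*(1 + 30)) = (-13/(7 + 3))*(15*31) = (-13/10)*465 = ((⅒)*(-13))*465 = -13/10*465 = -1209/2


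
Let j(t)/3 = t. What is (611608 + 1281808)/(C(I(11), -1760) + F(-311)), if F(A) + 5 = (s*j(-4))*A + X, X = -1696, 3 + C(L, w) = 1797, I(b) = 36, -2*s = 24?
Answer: -1893416/44691 ≈ -42.367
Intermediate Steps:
s = -12 (s = -½*24 = -12)
C(L, w) = 1794 (C(L, w) = -3 + 1797 = 1794)
j(t) = 3*t
F(A) = -1701 + 144*A (F(A) = -5 + ((-36*(-4))*A - 1696) = -5 + ((-12*(-12))*A - 1696) = -5 + (144*A - 1696) = -5 + (-1696 + 144*A) = -1701 + 144*A)
(611608 + 1281808)/(C(I(11), -1760) + F(-311)) = (611608 + 1281808)/(1794 + (-1701 + 144*(-311))) = 1893416/(1794 + (-1701 - 44784)) = 1893416/(1794 - 46485) = 1893416/(-44691) = 1893416*(-1/44691) = -1893416/44691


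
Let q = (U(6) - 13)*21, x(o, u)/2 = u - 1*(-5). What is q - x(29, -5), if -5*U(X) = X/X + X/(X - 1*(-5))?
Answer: -15372/55 ≈ -279.49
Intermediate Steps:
U(X) = -⅕ - X/(5*(5 + X)) (U(X) = -(X/X + X/(X - 1*(-5)))/5 = -(1 + X/(X + 5))/5 = -(1 + X/(5 + X))/5 = -⅕ - X/(5*(5 + X)))
x(o, u) = 10 + 2*u (x(o, u) = 2*(u - 1*(-5)) = 2*(u + 5) = 2*(5 + u) = 10 + 2*u)
q = -15372/55 (q = ((-5 - 2*6)/(5*(5 + 6)) - 13)*21 = ((⅕)*(-5 - 12)/11 - 13)*21 = ((⅕)*(1/11)*(-17) - 13)*21 = (-17/55 - 13)*21 = -732/55*21 = -15372/55 ≈ -279.49)
q - x(29, -5) = -15372/55 - (10 + 2*(-5)) = -15372/55 - (10 - 10) = -15372/55 - 1*0 = -15372/55 + 0 = -15372/55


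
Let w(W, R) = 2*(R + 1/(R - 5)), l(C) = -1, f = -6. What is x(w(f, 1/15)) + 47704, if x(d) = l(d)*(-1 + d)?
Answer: 26476426/555 ≈ 47705.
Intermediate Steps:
w(W, R) = 2*R + 2/(-5 + R) (w(W, R) = 2*(R + 1/(-5 + R)) = 2*R + 2/(-5 + R))
x(d) = 1 - d (x(d) = -(-1 + d) = 1 - d)
x(w(f, 1/15)) + 47704 = (1 - 2*(1 + (1/15)**2 - 5/15)/(-5 + 1/15)) + 47704 = (1 - 2*(1 + (1/15)**2 - 5*1/15)/(-5 + 1/15)) + 47704 = (1 - 2*(1 + 1/225 - 1/3)/(-74/15)) + 47704 = (1 - 2*(-15)*151/(74*225)) + 47704 = (1 - 1*(-151/555)) + 47704 = (1 + 151/555) + 47704 = 706/555 + 47704 = 26476426/555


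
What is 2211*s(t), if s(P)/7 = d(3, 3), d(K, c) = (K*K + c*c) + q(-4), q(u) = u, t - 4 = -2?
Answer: 216678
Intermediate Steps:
t = 2 (t = 4 - 2 = 2)
d(K, c) = -4 + K² + c² (d(K, c) = (K*K + c*c) - 4 = (K² + c²) - 4 = -4 + K² + c²)
s(P) = 98 (s(P) = 7*(-4 + 3² + 3²) = 7*(-4 + 9 + 9) = 7*14 = 98)
2211*s(t) = 2211*98 = 216678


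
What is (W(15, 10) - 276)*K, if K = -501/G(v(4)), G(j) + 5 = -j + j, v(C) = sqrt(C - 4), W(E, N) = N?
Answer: -133266/5 ≈ -26653.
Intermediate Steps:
v(C) = sqrt(-4 + C)
G(j) = -5 (G(j) = -5 + (-j + j) = -5 + 0 = -5)
K = 501/5 (K = -501/(-5) = -501*(-1/5) = 501/5 ≈ 100.20)
(W(15, 10) - 276)*K = (10 - 276)*(501/5) = -266*501/5 = -133266/5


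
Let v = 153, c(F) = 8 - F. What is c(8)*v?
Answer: 0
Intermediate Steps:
c(8)*v = (8 - 1*8)*153 = (8 - 8)*153 = 0*153 = 0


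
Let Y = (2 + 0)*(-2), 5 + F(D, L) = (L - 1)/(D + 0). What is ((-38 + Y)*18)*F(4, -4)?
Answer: 4725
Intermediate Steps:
F(D, L) = -5 + (-1 + L)/D (F(D, L) = -5 + (L - 1)/(D + 0) = -5 + (-1 + L)/D)
Y = -4 (Y = 2*(-2) = -4)
((-38 + Y)*18)*F(4, -4) = ((-38 - 4)*18)*((-1 - 4 - 5*4)/4) = (-42*18)*((-1 - 4 - 20)/4) = -189*(-25) = -756*(-25/4) = 4725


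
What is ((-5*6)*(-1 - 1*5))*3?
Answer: 540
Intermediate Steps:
((-5*6)*(-1 - 1*5))*3 = -30*(-1 - 5)*3 = -30*(-6)*3 = 180*3 = 540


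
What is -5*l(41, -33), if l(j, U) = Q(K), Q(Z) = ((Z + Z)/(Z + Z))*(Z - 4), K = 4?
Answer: 0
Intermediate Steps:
Q(Z) = -4 + Z (Q(Z) = ((2*Z)/((2*Z)))*(-4 + Z) = ((2*Z)*(1/(2*Z)))*(-4 + Z) = 1*(-4 + Z) = -4 + Z)
l(j, U) = 0 (l(j, U) = -4 + 4 = 0)
-5*l(41, -33) = -5*0 = 0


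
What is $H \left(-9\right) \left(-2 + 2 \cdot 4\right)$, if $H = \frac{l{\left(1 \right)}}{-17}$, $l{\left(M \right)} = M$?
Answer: $\frac{54}{17} \approx 3.1765$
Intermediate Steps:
$H = - \frac{1}{17}$ ($H = 1 \frac{1}{-17} = 1 \left(- \frac{1}{17}\right) = - \frac{1}{17} \approx -0.058824$)
$H \left(-9\right) \left(-2 + 2 \cdot 4\right) = \left(- \frac{1}{17}\right) \left(-9\right) \left(-2 + 2 \cdot 4\right) = \frac{9 \left(-2 + 8\right)}{17} = \frac{9}{17} \cdot 6 = \frac{54}{17}$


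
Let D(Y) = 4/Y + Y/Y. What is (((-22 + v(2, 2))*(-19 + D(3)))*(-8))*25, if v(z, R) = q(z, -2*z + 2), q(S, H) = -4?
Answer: -260000/3 ≈ -86667.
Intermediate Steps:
v(z, R) = -4
D(Y) = 1 + 4/Y (D(Y) = 4/Y + 1 = 1 + 4/Y)
(((-22 + v(2, 2))*(-19 + D(3)))*(-8))*25 = (((-22 - 4)*(-19 + (4 + 3)/3))*(-8))*25 = (-26*(-19 + (⅓)*7)*(-8))*25 = (-26*(-19 + 7/3)*(-8))*25 = (-26*(-50/3)*(-8))*25 = ((1300/3)*(-8))*25 = -10400/3*25 = -260000/3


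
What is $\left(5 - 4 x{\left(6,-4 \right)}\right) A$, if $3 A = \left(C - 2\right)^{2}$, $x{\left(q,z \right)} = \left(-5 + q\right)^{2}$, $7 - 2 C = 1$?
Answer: $\frac{1}{3} \approx 0.33333$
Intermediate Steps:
$C = 3$ ($C = \frac{7}{2} - \frac{1}{2} = 3$)
$A = \frac{1}{3}$ ($A = \frac{\left(3 - 2\right)^{2}}{3} = \frac{1^{2}}{3} = \frac{1}{3} \cdot 1 = \frac{1}{3} \approx 0.33333$)
$\left(5 - 4 x{\left(6,-4 \right)}\right) A = \left(5 - 4 \left(-5 + 6\right)^{2}\right) \frac{1}{3} = \left(5 - 4 \cdot 1^{2}\right) \frac{1}{3} = \left(5 - 4\right) \frac{1}{3} = 1 \cdot \frac{1}{3} = \frac{1}{3}$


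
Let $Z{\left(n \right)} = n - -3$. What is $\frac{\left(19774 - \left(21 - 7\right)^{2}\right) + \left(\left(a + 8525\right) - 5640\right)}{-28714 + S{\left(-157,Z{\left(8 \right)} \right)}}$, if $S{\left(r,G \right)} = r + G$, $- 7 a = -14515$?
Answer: $- \frac{1101}{1295} \approx -0.85019$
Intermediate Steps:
$a = \frac{14515}{7}$ ($a = \left(- \frac{1}{7}\right) \left(-14515\right) = \frac{14515}{7} \approx 2073.6$)
$Z{\left(n \right)} = 3 + n$ ($Z{\left(n \right)} = n + 3 = 3 + n$)
$S{\left(r,G \right)} = G + r$
$\frac{\left(19774 - \left(21 - 7\right)^{2}\right) + \left(\left(a + 8525\right) - 5640\right)}{-28714 + S{\left(-157,Z{\left(8 \right)} \right)}} = \frac{\left(19774 - \left(21 - 7\right)^{2}\right) + \left(\left(\frac{14515}{7} + 8525\right) - 5640\right)}{-28714 + \left(\left(3 + 8\right) - 157\right)} = \frac{\left(19774 - 14^{2}\right) + \left(\frac{74190}{7} - 5640\right)}{-28714 + \left(11 - 157\right)} = \frac{\left(19774 - 196\right) + \frac{34710}{7}}{-28714 - 146} = \frac{\left(19774 - 196\right) + \frac{34710}{7}}{-28860} = \left(19578 + \frac{34710}{7}\right) \left(- \frac{1}{28860}\right) = \frac{171756}{7} \left(- \frac{1}{28860}\right) = - \frac{1101}{1295}$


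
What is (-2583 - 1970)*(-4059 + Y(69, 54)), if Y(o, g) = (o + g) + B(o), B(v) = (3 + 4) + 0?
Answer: 17888737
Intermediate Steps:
B(v) = 7 (B(v) = 7 + 0 = 7)
Y(o, g) = 7 + g + o (Y(o, g) = (o + g) + 7 = (g + o) + 7 = 7 + g + o)
(-2583 - 1970)*(-4059 + Y(69, 54)) = (-2583 - 1970)*(-4059 + (7 + 54 + 69)) = -4553*(-4059 + 130) = -4553*(-3929) = 17888737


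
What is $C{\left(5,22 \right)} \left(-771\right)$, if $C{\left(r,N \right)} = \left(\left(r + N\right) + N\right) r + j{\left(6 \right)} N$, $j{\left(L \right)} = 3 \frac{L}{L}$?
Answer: $-239781$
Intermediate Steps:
$j{\left(L \right)} = 3$ ($j{\left(L \right)} = 3 \cdot 1 = 3$)
$C{\left(r,N \right)} = 3 N + r \left(r + 2 N\right)$ ($C{\left(r,N \right)} = \left(\left(r + N\right) + N\right) r + 3 N = \left(\left(N + r\right) + N\right) r + 3 N = \left(r + 2 N\right) r + 3 N = r \left(r + 2 N\right) + 3 N = 3 N + r \left(r + 2 N\right)$)
$C{\left(5,22 \right)} \left(-771\right) = \left(5^{2} + 3 \cdot 22 + 2 \cdot 22 \cdot 5\right) \left(-771\right) = \left(25 + 66 + 220\right) \left(-771\right) = 311 \left(-771\right) = -239781$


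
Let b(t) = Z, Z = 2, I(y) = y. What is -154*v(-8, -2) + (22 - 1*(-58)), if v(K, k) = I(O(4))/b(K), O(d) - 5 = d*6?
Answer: -2153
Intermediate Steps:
O(d) = 5 + 6*d (O(d) = 5 + d*6 = 5 + 6*d)
b(t) = 2
v(K, k) = 29/2 (v(K, k) = (5 + 6*4)/2 = (5 + 24)*(1/2) = 29*(1/2) = 29/2)
-154*v(-8, -2) + (22 - 1*(-58)) = -154*29/2 + (22 - 1*(-58)) = -2233 + (22 + 58) = -2233 + 80 = -2153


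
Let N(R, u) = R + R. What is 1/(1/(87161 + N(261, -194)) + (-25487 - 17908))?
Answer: -87683/3805003784 ≈ -2.3044e-5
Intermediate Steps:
N(R, u) = 2*R
1/(1/(87161 + N(261, -194)) + (-25487 - 17908)) = 1/(1/(87161 + 2*261) + (-25487 - 17908)) = 1/(1/(87161 + 522) - 43395) = 1/(1/87683 - 43395) = 1/(-3805003784/87683) = -87683/3805003784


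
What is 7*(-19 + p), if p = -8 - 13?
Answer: -280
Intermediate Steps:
p = -21
7*(-19 + p) = 7*(-19 - 21) = 7*(-40) = -280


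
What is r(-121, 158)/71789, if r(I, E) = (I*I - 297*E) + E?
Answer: -32127/71789 ≈ -0.44752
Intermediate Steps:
r(I, E) = I**2 - 296*E (r(I, E) = (I**2 - 297*E) + E = I**2 - 296*E)
r(-121, 158)/71789 = ((-121)**2 - 296*158)/71789 = (14641 - 46768)*(1/71789) = -32127*1/71789 = -32127/71789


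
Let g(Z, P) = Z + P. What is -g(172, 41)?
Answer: -213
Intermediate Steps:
g(Z, P) = P + Z
-g(172, 41) = -(41 + 172) = -1*213 = -213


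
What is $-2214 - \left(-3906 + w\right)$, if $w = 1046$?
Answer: $646$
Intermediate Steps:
$-2214 - \left(-3906 + w\right) = -2214 - -2860 = -2214 + \left(-1738 + 4598\right) = -2214 + 2860 = 646$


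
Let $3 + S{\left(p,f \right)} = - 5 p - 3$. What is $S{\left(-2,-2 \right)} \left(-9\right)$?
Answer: $-36$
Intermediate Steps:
$S{\left(p,f \right)} = -6 - 5 p$ ($S{\left(p,f \right)} = -3 - \left(3 + 5 p\right) = -6 - 5 p$)
$S{\left(-2,-2 \right)} \left(-9\right) = \left(-6 - -10\right) \left(-9\right) = \left(-6 + 10\right) \left(-9\right) = 4 \left(-9\right) = -36$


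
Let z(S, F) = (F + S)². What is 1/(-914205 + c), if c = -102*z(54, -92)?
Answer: -1/1061493 ≈ -9.4207e-7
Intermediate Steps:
c = -147288 (c = -102*(-92 + 54)² = -102*(-38)² = -102*1444 = -147288)
1/(-914205 + c) = 1/(-914205 - 147288) = 1/(-1061493) = -1/1061493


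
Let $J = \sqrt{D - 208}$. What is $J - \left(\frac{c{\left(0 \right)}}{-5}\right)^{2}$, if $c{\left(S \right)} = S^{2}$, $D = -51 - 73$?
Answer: $2 i \sqrt{83} \approx 18.221 i$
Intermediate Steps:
$D = -124$ ($D = -51 - 73 = -124$)
$J = 2 i \sqrt{83}$ ($J = \sqrt{-124 - 208} = \sqrt{-332} = 2 i \sqrt{83} \approx 18.221 i$)
$J - \left(\frac{c{\left(0 \right)}}{-5}\right)^{2} = 2 i \sqrt{83} - \left(\frac{0^{2}}{-5}\right)^{2} = 2 i \sqrt{83} - \left(0 \left(- \frac{1}{5}\right)\right)^{2} = 2 i \sqrt{83} - 0^{2} = 2 i \sqrt{83} - 0 = 2 i \sqrt{83} + 0 = 2 i \sqrt{83}$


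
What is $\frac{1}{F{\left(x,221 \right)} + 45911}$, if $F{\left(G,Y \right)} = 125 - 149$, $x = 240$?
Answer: $\frac{1}{45887} \approx 2.1793 \cdot 10^{-5}$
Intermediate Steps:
$F{\left(G,Y \right)} = -24$
$\frac{1}{F{\left(x,221 \right)} + 45911} = \frac{1}{-24 + 45911} = \frac{1}{45887}$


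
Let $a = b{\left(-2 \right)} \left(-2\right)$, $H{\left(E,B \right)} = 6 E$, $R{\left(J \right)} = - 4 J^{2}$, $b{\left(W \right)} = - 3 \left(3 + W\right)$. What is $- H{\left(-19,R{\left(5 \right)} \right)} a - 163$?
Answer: $521$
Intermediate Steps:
$b{\left(W \right)} = -9 - 3 W$
$a = 6$ ($a = \left(-9 - -6\right) \left(-2\right) = \left(-9 + 6\right) \left(-2\right) = \left(-3\right) \left(-2\right) = 6$)
$- H{\left(-19,R{\left(5 \right)} \right)} a - 163 = - 6 \left(-19\right) 6 - 163 = \left(-1\right) \left(-114\right) 6 - 163 = 114 \cdot 6 - 163 = 684 - 163 = 521$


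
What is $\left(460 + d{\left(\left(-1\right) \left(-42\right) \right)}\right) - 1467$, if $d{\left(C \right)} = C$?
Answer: $-965$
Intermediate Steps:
$\left(460 + d{\left(\left(-1\right) \left(-42\right) \right)}\right) - 1467 = \left(460 - -42\right) - 1467 = \left(460 + 42\right) - 1467 = 502 - 1467 = -965$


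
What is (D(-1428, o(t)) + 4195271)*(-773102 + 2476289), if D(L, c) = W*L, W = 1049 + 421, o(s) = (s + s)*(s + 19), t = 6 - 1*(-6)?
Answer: 3570069005757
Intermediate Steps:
t = 12 (t = 6 + 6 = 12)
o(s) = 2*s*(19 + s) (o(s) = (2*s)*(19 + s) = 2*s*(19 + s))
W = 1470
D(L, c) = 1470*L
(D(-1428, o(t)) + 4195271)*(-773102 + 2476289) = (1470*(-1428) + 4195271)*(-773102 + 2476289) = (-2099160 + 4195271)*1703187 = 2096111*1703187 = 3570069005757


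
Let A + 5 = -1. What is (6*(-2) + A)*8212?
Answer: -147816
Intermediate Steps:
A = -6 (A = -5 - 1 = -6)
(6*(-2) + A)*8212 = (6*(-2) - 6)*8212 = (-12 - 6)*8212 = -18*8212 = -147816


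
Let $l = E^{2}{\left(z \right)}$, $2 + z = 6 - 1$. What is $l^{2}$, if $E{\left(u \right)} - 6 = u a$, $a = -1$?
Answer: $81$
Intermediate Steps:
$z = 3$ ($z = -2 + \left(6 - 1\right) = -2 + 5 = 3$)
$E{\left(u \right)} = 6 - u$ ($E{\left(u \right)} = 6 + u \left(-1\right) = 6 - u$)
$l = 9$ ($l = \left(6 - 3\right)^{2} = 3^{2} = 9$)
$l^{2} = 9^{2} = 81$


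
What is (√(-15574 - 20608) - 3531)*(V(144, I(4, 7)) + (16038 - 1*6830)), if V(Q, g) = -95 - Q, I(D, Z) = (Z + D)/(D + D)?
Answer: -31669539 + 8969*I*√36182 ≈ -3.167e+7 + 1.706e+6*I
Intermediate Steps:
I(D, Z) = (D + Z)/(2*D) (I(D, Z) = (D + Z)/((2*D)) = (D + Z)*(1/(2*D)) = (D + Z)/(2*D))
(√(-15574 - 20608) - 3531)*(V(144, I(4, 7)) + (16038 - 1*6830)) = (√(-15574 - 20608) - 3531)*((-95 - 1*144) + (16038 - 1*6830)) = (√(-36182) - 3531)*((-95 - 144) + (16038 - 6830)) = (I*√36182 - 3531)*(-239 + 9208) = (-3531 + I*√36182)*8969 = -31669539 + 8969*I*√36182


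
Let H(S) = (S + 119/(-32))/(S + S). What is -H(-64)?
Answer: -2167/4096 ≈ -0.52905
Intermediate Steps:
H(S) = (-119/32 + S)/(2*S) (H(S) = (S + 119*(-1/32))/((2*S)) = (S - 119/32)*(1/(2*S)) = (-119/32 + S)*(1/(2*S)) = (-119/32 + S)/(2*S))
-H(-64) = -(-119 + 32*(-64))/(64*(-64)) = -(-1)*(-119 - 2048)/(64*64) = -(-1)*(-2167)/(64*64) = -1*2167/4096 = -2167/4096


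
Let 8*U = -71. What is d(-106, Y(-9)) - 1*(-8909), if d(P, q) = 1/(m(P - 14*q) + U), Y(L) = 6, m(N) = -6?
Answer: 1060163/119 ≈ 8908.9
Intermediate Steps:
U = -71/8 (U = (1/8)*(-71) = -71/8 ≈ -8.8750)
d(P, q) = -8/119 (d(P, q) = 1/(-6 - 71/8) = 1/(-119/8) = -8/119)
d(-106, Y(-9)) - 1*(-8909) = -8/119 - 1*(-8909) = -8/119 + 8909 = 1060163/119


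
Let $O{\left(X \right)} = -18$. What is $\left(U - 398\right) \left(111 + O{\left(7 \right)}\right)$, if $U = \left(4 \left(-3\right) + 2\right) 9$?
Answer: $-45384$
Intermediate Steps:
$U = -90$ ($U = \left(-12 + 2\right) 9 = \left(-10\right) 9 = -90$)
$\left(U - 398\right) \left(111 + O{\left(7 \right)}\right) = \left(-90 - 398\right) \left(111 - 18\right) = \left(-488\right) 93 = -45384$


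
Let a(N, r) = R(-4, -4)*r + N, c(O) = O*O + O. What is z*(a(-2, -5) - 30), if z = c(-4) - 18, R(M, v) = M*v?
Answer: 672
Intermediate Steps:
c(O) = O + O² (c(O) = O² + O = O + O²)
a(N, r) = N + 16*r (a(N, r) = (-4*(-4))*r + N = 16*r + N = N + 16*r)
z = -6 (z = -4*(1 - 4) - 18 = -4*(-3) - 18 = 12 - 18 = -6)
z*(a(-2, -5) - 30) = -6*((-2 + 16*(-5)) - 30) = -6*((-2 - 80) - 30) = -6*(-82 - 30) = -6*(-112) = 672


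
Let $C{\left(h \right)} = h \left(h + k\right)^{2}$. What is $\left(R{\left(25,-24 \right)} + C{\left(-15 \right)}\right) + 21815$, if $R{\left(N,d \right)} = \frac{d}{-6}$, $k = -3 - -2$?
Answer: $17979$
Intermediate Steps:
$k = -1$ ($k = -3 + 2 = -1$)
$C{\left(h \right)} = h \left(-1 + h\right)^{2}$ ($C{\left(h \right)} = h \left(h - 1\right)^{2} = h \left(-1 + h\right)^{2}$)
$R{\left(N,d \right)} = - \frac{d}{6}$ ($R{\left(N,d \right)} = d \left(- \frac{1}{6}\right) = - \frac{d}{6}$)
$\left(R{\left(25,-24 \right)} + C{\left(-15 \right)}\right) + 21815 = \left(\left(- \frac{1}{6}\right) \left(-24\right) - 15 \left(-1 - 15\right)^{2}\right) + 21815 = \left(4 - 15 \left(-16\right)^{2}\right) + 21815 = \left(4 - 3840\right) + 21815 = -3836 + 21815 = 17979$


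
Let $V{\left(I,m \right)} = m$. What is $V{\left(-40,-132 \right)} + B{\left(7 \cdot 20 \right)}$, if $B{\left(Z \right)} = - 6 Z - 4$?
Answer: $-976$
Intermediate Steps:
$B{\left(Z \right)} = -4 - 6 Z$
$V{\left(-40,-132 \right)} + B{\left(7 \cdot 20 \right)} = -132 - \left(4 + 6 \cdot 7 \cdot 20\right) = -132 - 844 = -976$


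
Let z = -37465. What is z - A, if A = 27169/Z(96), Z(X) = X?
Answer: -3623809/96 ≈ -37748.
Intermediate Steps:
A = 27169/96 ≈ 283.01
z - A = -37465 - 1*27169/96 = -37465 - 27169/96 = -3623809/96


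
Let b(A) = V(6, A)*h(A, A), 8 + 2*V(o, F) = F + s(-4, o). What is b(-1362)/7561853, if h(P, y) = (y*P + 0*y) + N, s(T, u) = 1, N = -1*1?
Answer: -2539553867/15123706 ≈ -167.92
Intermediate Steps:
N = -1
h(P, y) = -1 + P*y (h(P, y) = (y*P + 0*y) - 1 = (P*y + 0) - 1 = P*y - 1 = -1 + P*y)
V(o, F) = -7/2 + F/2 (V(o, F) = -4 + (F + 1)/2 = -4 + (1 + F)/2 = -4 + (½ + F/2) = -7/2 + F/2)
b(A) = (-1 + A²)*(-7/2 + A/2) (b(A) = (-7/2 + A/2)*(-1 + A*A) = (-7/2 + A/2)*(-1 + A²) = (-1 + A²)*(-7/2 + A/2))
b(-1362)/7561853 = ((-1 + (-1362)²)*(-7 - 1362)/2)/7561853 = ((½)*(-1 + 1855044)*(-1369))*(1/7561853) = ((½)*1855043*(-1369))*(1/7561853) = -2539553867/2*1/7561853 = -2539553867/15123706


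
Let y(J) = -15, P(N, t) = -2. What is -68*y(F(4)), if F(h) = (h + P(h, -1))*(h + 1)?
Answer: 1020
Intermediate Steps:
F(h) = (1 + h)*(-2 + h) (F(h) = (h - 2)*(h + 1) = (-2 + h)*(1 + h) = (1 + h)*(-2 + h))
-68*y(F(4)) = -68*(-15) = 1020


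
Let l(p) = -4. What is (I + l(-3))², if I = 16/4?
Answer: 0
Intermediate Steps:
I = 4 (I = 16*(¼) = 4)
(I + l(-3))² = (4 - 4)² = 0² = 0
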